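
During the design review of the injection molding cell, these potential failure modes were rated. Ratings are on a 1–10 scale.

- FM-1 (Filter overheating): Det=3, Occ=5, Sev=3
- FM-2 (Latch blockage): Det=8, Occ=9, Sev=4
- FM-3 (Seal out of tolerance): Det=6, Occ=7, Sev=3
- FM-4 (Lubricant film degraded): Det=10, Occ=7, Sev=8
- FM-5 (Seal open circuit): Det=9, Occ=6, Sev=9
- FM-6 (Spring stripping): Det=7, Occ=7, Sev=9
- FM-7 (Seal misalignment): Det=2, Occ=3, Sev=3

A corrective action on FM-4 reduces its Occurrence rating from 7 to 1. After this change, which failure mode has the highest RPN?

RPN = Severity × Occurrence × Detection:
  FM-1: 3 × 5 × 3 = 45
  FM-2: 4 × 9 × 8 = 288
  FM-3: 3 × 7 × 6 = 126
  FM-4: 8 × 7 × 10 = 560
  FM-5: 9 × 6 × 9 = 486
  FM-6: 9 × 7 × 7 = 441
  FM-7: 3 × 3 × 2 = 18
After action: FM-4 → 8 × 1 × 10 = 80.
Revised RPNs: FM-5=486, FM-6=441, FM-2=288, FM-3=126, FM-4=80, FM-1=45, FM-7=18.
Highest is now FM-5 (486).

FM-5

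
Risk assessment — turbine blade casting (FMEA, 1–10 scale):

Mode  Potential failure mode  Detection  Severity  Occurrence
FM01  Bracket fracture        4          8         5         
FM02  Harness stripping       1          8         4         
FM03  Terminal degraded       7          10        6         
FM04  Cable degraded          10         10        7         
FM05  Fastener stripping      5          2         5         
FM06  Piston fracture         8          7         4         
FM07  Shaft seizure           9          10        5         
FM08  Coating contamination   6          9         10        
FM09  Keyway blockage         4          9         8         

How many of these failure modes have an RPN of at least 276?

RPN = Severity × Occurrence × Detection:
  FM01: 8 × 5 × 4 = 160
  FM02: 8 × 4 × 1 = 32
  FM03: 10 × 6 × 7 = 420
  FM04: 10 × 7 × 10 = 700
  FM05: 2 × 5 × 5 = 50
  FM06: 7 × 4 × 8 = 224
  FM07: 10 × 5 × 9 = 450
  FM08: 9 × 10 × 6 = 540
  FM09: 9 × 8 × 4 = 288
Modes with RPN ≥ 276: FM03 (420), FM04 (700), FM07 (450), FM08 (540), FM09 (288) → 5.

5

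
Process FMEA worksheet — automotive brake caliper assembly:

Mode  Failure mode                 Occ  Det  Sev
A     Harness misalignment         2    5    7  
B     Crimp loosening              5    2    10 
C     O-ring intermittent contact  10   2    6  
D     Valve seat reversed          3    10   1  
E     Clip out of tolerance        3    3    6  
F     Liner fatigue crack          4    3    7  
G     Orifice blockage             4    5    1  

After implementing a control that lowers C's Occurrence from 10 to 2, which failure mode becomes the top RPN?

B

RPN = Severity × Occurrence × Detection:
  A: 7 × 2 × 5 = 70
  B: 10 × 5 × 2 = 100
  C: 6 × 10 × 2 = 120
  D: 1 × 3 × 10 = 30
  E: 6 × 3 × 3 = 54
  F: 7 × 4 × 3 = 84
  G: 1 × 4 × 5 = 20
After action: C → 6 × 2 × 2 = 24.
Revised RPNs: B=100, F=84, A=70, E=54, D=30, C=24, G=20.
Highest is now B (100).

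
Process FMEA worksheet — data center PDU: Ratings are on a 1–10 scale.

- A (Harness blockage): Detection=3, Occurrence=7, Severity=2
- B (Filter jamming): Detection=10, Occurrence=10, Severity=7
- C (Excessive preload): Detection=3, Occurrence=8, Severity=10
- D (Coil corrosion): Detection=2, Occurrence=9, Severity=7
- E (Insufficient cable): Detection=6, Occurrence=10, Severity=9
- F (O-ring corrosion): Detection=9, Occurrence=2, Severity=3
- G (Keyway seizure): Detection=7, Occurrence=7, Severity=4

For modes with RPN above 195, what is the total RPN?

RPN = Severity × Occurrence × Detection:
  A: 2 × 7 × 3 = 42
  B: 7 × 10 × 10 = 700
  C: 10 × 8 × 3 = 240
  D: 7 × 9 × 2 = 126
  E: 9 × 10 × 6 = 540
  F: 3 × 2 × 9 = 54
  G: 4 × 7 × 7 = 196
RPN > 195: B (700), C (240), E (540), G (196).
Sum: 700 + 240 + 540 + 196 = 1676.

1676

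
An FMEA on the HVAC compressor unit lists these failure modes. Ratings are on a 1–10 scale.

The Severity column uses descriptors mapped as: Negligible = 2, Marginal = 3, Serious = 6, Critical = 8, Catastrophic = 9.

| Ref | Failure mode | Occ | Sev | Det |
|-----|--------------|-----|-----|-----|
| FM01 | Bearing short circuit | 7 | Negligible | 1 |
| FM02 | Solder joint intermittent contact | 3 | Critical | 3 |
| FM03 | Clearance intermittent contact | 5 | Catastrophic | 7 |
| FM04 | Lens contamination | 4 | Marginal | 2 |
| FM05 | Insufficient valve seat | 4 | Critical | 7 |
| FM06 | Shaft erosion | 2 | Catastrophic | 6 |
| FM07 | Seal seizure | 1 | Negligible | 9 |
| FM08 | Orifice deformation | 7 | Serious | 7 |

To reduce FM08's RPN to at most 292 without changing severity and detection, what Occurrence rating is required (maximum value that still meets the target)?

6

FM08: S=6, O=7, D=7 → current RPN = 294.
Fixed product = 42. Need 42 × O ≤ 292, so O ≤ 292/42 = 6.95.
Maximum integer Occurrence rating = 6 (gives RPN 252; O=7 would give 294 > 292).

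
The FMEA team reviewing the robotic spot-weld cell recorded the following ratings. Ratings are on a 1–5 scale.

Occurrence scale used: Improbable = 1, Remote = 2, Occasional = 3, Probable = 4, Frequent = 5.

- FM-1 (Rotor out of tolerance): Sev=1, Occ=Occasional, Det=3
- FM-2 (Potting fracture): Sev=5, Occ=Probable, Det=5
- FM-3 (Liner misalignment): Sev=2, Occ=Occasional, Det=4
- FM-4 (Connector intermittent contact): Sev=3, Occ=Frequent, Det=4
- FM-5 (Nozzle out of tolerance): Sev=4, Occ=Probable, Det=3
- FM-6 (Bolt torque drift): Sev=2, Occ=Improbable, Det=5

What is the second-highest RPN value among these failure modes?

60

RPN = Severity × Occurrence × Detection:
  FM-1: 1 × 3 × 3 = 9
  FM-2: 5 × 4 × 5 = 100
  FM-3: 2 × 3 × 4 = 24
  FM-4: 3 × 5 × 4 = 60
  FM-5: 4 × 4 × 3 = 48
  FM-6: 2 × 1 × 5 = 10
Sorted descending: 100, 60, 48, 24, 10, 9.
The second-highest RPN is 60 (FM-4).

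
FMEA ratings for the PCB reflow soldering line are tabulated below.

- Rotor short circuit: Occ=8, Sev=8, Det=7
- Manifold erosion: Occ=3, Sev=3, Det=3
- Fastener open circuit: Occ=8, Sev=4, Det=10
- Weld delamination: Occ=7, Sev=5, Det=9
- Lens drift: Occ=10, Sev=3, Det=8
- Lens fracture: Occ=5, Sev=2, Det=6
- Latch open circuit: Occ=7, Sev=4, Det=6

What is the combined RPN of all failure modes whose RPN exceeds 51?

1551

RPN = Severity × Occurrence × Detection:
  Rotor short circuit: 8 × 8 × 7 = 448
  Manifold erosion: 3 × 3 × 3 = 27
  Fastener open circuit: 4 × 8 × 10 = 320
  Weld delamination: 5 × 7 × 9 = 315
  Lens drift: 3 × 10 × 8 = 240
  Lens fracture: 2 × 5 × 6 = 60
  Latch open circuit: 4 × 7 × 6 = 168
RPN > 51: Rotor short circuit (448), Fastener open circuit (320), Weld delamination (315), Lens drift (240), Lens fracture (60), Latch open circuit (168).
Sum: 448 + 320 + 315 + 240 + 60 + 168 = 1551.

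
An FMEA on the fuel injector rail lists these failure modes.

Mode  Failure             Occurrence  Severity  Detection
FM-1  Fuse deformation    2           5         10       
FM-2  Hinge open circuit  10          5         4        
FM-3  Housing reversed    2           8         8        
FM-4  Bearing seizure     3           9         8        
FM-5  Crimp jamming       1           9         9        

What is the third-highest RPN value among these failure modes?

128

RPN = Severity × Occurrence × Detection:
  FM-1: 5 × 2 × 10 = 100
  FM-2: 5 × 10 × 4 = 200
  FM-3: 8 × 2 × 8 = 128
  FM-4: 9 × 3 × 8 = 216
  FM-5: 9 × 1 × 9 = 81
Sorted descending: 216, 200, 128, 100, 81.
The third-highest RPN is 128 (FM-3).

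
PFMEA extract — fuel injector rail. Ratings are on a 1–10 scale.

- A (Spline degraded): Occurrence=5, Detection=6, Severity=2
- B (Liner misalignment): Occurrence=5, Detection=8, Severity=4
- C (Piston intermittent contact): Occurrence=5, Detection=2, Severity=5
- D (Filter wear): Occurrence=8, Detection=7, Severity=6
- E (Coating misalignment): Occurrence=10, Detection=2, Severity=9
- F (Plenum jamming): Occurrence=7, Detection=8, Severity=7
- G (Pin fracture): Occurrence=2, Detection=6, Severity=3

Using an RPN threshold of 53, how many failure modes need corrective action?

5

RPN = Severity × Occurrence × Detection:
  A: 2 × 5 × 6 = 60
  B: 4 × 5 × 8 = 160
  C: 5 × 5 × 2 = 50
  D: 6 × 8 × 7 = 336
  E: 9 × 10 × 2 = 180
  F: 7 × 7 × 8 = 392
  G: 3 × 2 × 6 = 36
Modes with RPN ≥ 53: A (60), B (160), D (336), E (180), F (392) → 5.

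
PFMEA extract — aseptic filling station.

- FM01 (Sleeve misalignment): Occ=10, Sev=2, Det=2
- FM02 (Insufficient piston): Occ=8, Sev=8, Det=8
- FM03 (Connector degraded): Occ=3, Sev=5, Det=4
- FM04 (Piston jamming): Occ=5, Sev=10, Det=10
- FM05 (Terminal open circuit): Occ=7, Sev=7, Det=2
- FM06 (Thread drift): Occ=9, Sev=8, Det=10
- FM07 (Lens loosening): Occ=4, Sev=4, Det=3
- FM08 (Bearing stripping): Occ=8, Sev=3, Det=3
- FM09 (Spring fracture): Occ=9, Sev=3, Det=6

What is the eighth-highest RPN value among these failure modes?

RPN = Severity × Occurrence × Detection:
  FM01: 2 × 10 × 2 = 40
  FM02: 8 × 8 × 8 = 512
  FM03: 5 × 3 × 4 = 60
  FM04: 10 × 5 × 10 = 500
  FM05: 7 × 7 × 2 = 98
  FM06: 8 × 9 × 10 = 720
  FM07: 4 × 4 × 3 = 48
  FM08: 3 × 8 × 3 = 72
  FM09: 3 × 9 × 6 = 162
Sorted descending: 720, 512, 500, 162, 98, 72, 60, 48, 40.
The eighth-highest RPN is 48 (FM07).

48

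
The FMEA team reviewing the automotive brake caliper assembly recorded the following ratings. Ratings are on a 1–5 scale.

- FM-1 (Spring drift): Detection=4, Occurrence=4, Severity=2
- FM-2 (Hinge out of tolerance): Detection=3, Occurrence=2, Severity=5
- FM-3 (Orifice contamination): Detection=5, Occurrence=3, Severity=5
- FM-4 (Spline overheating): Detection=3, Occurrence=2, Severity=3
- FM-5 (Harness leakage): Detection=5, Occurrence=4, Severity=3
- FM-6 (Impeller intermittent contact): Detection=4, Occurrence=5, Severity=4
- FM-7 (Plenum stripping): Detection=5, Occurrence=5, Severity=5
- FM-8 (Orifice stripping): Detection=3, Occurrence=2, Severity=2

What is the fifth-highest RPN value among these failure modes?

32

RPN = Severity × Occurrence × Detection:
  FM-1: 2 × 4 × 4 = 32
  FM-2: 5 × 2 × 3 = 30
  FM-3: 5 × 3 × 5 = 75
  FM-4: 3 × 2 × 3 = 18
  FM-5: 3 × 4 × 5 = 60
  FM-6: 4 × 5 × 4 = 80
  FM-7: 5 × 5 × 5 = 125
  FM-8: 2 × 2 × 3 = 12
Sorted descending: 125, 80, 75, 60, 32, 30, 18, 12.
The fifth-highest RPN is 32 (FM-1).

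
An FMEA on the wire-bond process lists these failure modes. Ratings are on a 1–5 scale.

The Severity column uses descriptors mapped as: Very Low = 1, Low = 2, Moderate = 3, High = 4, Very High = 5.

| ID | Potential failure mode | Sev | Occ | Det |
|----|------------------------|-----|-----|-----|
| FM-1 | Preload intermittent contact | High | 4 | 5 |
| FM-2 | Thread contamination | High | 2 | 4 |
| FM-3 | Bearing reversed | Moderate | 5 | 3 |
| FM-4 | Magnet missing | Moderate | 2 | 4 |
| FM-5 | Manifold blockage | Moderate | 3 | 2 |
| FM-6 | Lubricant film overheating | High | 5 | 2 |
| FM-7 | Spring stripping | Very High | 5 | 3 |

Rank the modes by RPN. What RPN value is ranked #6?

RPN = Severity × Occurrence × Detection:
  FM-1: 4 × 4 × 5 = 80
  FM-2: 4 × 2 × 4 = 32
  FM-3: 3 × 5 × 3 = 45
  FM-4: 3 × 2 × 4 = 24
  FM-5: 3 × 3 × 2 = 18
  FM-6: 4 × 5 × 2 = 40
  FM-7: 5 × 5 × 3 = 75
Sorted descending: 80, 75, 45, 40, 32, 24, 18.
The sixth-highest RPN is 24 (FM-4).

24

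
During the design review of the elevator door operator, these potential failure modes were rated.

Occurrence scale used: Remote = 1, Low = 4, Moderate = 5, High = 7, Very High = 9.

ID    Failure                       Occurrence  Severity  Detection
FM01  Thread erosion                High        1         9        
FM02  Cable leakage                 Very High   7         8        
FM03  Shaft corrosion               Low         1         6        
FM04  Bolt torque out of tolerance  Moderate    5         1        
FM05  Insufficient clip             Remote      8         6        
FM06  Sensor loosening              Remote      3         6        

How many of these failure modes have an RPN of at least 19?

RPN = Severity × Occurrence × Detection:
  FM01: 1 × 7 × 9 = 63
  FM02: 7 × 9 × 8 = 504
  FM03: 1 × 4 × 6 = 24
  FM04: 5 × 5 × 1 = 25
  FM05: 8 × 1 × 6 = 48
  FM06: 3 × 1 × 6 = 18
Modes with RPN ≥ 19: FM01 (63), FM02 (504), FM03 (24), FM04 (25), FM05 (48) → 5.

5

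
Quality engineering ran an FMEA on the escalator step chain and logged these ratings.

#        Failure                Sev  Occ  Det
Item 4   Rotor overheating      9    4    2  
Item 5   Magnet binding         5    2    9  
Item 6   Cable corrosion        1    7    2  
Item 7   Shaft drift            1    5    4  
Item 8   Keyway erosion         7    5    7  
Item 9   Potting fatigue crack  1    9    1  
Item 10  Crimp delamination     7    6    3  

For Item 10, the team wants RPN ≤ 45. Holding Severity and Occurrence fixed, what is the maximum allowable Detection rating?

Item 10: S=7, O=6, D=3 → current RPN = 126.
Fixed product = 42. Need 42 × D ≤ 45, so D ≤ 45/42 = 1.07.
Maximum integer Detection rating = 1 (gives RPN 42; D=2 would give 84 > 45).

1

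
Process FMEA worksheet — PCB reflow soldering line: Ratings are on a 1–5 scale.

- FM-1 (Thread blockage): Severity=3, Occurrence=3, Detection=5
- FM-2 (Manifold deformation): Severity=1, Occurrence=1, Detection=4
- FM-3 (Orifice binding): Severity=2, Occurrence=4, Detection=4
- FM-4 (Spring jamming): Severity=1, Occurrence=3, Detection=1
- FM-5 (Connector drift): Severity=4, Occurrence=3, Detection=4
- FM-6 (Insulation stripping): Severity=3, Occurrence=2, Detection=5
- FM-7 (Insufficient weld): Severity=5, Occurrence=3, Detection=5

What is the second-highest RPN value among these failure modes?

RPN = Severity × Occurrence × Detection:
  FM-1: 3 × 3 × 5 = 45
  FM-2: 1 × 1 × 4 = 4
  FM-3: 2 × 4 × 4 = 32
  FM-4: 1 × 3 × 1 = 3
  FM-5: 4 × 3 × 4 = 48
  FM-6: 3 × 2 × 5 = 30
  FM-7: 5 × 3 × 5 = 75
Sorted descending: 75, 48, 45, 32, 30, 4, 3.
The second-highest RPN is 48 (FM-5).

48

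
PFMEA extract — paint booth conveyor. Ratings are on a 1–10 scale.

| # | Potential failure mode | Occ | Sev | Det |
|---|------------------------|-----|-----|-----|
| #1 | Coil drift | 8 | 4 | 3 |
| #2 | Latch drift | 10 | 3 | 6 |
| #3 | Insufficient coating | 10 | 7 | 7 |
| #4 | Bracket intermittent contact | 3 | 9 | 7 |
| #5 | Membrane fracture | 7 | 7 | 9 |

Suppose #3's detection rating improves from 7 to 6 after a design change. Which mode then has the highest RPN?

RPN = Severity × Occurrence × Detection:
  #1: 4 × 8 × 3 = 96
  #2: 3 × 10 × 6 = 180
  #3: 7 × 10 × 7 = 490
  #4: 9 × 3 × 7 = 189
  #5: 7 × 7 × 9 = 441
After action: #3 → 7 × 10 × 6 = 420.
Revised RPNs: #5=441, #3=420, #4=189, #2=180, #1=96.
Highest is now #5 (441).

#5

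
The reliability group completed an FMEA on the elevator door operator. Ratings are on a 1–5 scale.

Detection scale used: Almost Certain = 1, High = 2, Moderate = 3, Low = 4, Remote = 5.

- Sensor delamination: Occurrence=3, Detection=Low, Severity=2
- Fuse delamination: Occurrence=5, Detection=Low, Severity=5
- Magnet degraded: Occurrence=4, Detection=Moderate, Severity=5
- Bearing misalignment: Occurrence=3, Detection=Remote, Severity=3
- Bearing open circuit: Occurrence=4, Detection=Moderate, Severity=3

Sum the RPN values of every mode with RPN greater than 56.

160

RPN = Severity × Occurrence × Detection:
  Sensor delamination: 2 × 3 × 4 = 24
  Fuse delamination: 5 × 5 × 4 = 100
  Magnet degraded: 5 × 4 × 3 = 60
  Bearing misalignment: 3 × 3 × 5 = 45
  Bearing open circuit: 3 × 4 × 3 = 36
RPN > 56: Fuse delamination (100), Magnet degraded (60).
Sum: 100 + 60 = 160.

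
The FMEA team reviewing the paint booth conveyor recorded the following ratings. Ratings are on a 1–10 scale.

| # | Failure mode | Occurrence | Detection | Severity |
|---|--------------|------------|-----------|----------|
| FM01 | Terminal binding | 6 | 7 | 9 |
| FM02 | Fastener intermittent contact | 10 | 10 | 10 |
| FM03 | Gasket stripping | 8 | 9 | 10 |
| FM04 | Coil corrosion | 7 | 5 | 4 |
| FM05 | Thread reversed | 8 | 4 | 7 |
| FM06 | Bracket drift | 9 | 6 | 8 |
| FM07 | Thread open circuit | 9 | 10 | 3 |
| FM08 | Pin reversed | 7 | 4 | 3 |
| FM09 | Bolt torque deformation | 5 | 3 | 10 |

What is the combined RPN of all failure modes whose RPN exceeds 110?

3314

RPN = Severity × Occurrence × Detection:
  FM01: 9 × 6 × 7 = 378
  FM02: 10 × 10 × 10 = 1000
  FM03: 10 × 8 × 9 = 720
  FM04: 4 × 7 × 5 = 140
  FM05: 7 × 8 × 4 = 224
  FM06: 8 × 9 × 6 = 432
  FM07: 3 × 9 × 10 = 270
  FM08: 3 × 7 × 4 = 84
  FM09: 10 × 5 × 3 = 150
RPN > 110: FM01 (378), FM02 (1000), FM03 (720), FM04 (140), FM05 (224), FM06 (432), FM07 (270), FM09 (150).
Sum: 378 + 1000 + 720 + 140 + 224 + 432 + 270 + 150 = 3314.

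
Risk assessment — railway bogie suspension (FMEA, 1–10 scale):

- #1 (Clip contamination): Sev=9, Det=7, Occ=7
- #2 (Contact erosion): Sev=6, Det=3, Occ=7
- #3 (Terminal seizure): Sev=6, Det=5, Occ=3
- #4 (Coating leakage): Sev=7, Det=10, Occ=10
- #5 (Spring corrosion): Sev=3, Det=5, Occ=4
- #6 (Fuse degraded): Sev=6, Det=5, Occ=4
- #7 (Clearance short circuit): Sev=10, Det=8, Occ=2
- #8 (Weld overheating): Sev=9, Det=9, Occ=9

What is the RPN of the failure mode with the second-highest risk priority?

700

RPN = Severity × Occurrence × Detection:
  #1: 9 × 7 × 7 = 441
  #2: 6 × 7 × 3 = 126
  #3: 6 × 3 × 5 = 90
  #4: 7 × 10 × 10 = 700
  #5: 3 × 4 × 5 = 60
  #6: 6 × 4 × 5 = 120
  #7: 10 × 2 × 8 = 160
  #8: 9 × 9 × 9 = 729
Sorted descending: 729, 700, 441, 160, 126, 120, 90, 60.
The second-highest RPN is 700 (#4).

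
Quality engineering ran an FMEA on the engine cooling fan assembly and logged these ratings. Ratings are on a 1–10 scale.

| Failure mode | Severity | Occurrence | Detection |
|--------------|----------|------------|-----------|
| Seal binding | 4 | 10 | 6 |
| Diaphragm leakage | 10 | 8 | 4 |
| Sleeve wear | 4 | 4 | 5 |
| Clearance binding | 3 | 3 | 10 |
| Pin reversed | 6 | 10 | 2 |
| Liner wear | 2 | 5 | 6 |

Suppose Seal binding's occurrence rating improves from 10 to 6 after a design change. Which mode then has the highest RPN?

RPN = Severity × Occurrence × Detection:
  Seal binding: 4 × 10 × 6 = 240
  Diaphragm leakage: 10 × 8 × 4 = 320
  Sleeve wear: 4 × 4 × 5 = 80
  Clearance binding: 3 × 3 × 10 = 90
  Pin reversed: 6 × 10 × 2 = 120
  Liner wear: 2 × 5 × 6 = 60
After action: Seal binding → 4 × 6 × 6 = 144.
Revised RPNs: Diaphragm leakage=320, Seal binding=144, Pin reversed=120, Clearance binding=90, Sleeve wear=80, Liner wear=60.
Highest is now Diaphragm leakage (320).

Diaphragm leakage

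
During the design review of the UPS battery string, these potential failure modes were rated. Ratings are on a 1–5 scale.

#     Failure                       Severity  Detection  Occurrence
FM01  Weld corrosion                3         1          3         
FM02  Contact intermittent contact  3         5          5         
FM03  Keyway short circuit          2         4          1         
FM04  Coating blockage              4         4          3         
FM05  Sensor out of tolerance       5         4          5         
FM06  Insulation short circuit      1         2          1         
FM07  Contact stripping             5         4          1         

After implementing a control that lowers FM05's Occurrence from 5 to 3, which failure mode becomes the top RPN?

FM02

RPN = Severity × Occurrence × Detection:
  FM01: 3 × 3 × 1 = 9
  FM02: 3 × 5 × 5 = 75
  FM03: 2 × 1 × 4 = 8
  FM04: 4 × 3 × 4 = 48
  FM05: 5 × 5 × 4 = 100
  FM06: 1 × 1 × 2 = 2
  FM07: 5 × 1 × 4 = 20
After action: FM05 → 5 × 3 × 4 = 60.
Revised RPNs: FM02=75, FM05=60, FM04=48, FM07=20, FM01=9, FM03=8, FM06=2.
Highest is now FM02 (75).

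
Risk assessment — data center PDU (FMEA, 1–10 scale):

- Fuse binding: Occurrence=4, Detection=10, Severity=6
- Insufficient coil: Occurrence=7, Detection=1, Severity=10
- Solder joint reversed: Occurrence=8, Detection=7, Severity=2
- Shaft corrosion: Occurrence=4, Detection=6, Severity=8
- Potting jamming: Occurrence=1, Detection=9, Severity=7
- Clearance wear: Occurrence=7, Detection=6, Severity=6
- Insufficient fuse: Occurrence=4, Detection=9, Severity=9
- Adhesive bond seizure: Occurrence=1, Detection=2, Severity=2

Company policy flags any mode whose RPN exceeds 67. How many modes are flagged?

RPN = Severity × Occurrence × Detection:
  Fuse binding: 6 × 4 × 10 = 240
  Insufficient coil: 10 × 7 × 1 = 70
  Solder joint reversed: 2 × 8 × 7 = 112
  Shaft corrosion: 8 × 4 × 6 = 192
  Potting jamming: 7 × 1 × 9 = 63
  Clearance wear: 6 × 7 × 6 = 252
  Insufficient fuse: 9 × 4 × 9 = 324
  Adhesive bond seizure: 2 × 1 × 2 = 4
Modes with RPN > 67: Fuse binding (240), Insufficient coil (70), Solder joint reversed (112), Shaft corrosion (192), Clearance wear (252), Insufficient fuse (324) → 6.

6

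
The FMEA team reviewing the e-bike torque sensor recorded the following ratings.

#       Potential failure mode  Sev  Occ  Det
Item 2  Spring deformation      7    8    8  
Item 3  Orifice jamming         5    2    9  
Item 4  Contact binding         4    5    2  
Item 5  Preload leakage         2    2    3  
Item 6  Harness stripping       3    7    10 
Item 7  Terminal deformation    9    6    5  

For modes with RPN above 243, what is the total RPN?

718

RPN = Severity × Occurrence × Detection:
  Item 2: 7 × 8 × 8 = 448
  Item 3: 5 × 2 × 9 = 90
  Item 4: 4 × 5 × 2 = 40
  Item 5: 2 × 2 × 3 = 12
  Item 6: 3 × 7 × 10 = 210
  Item 7: 9 × 6 × 5 = 270
RPN > 243: Item 2 (448), Item 7 (270).
Sum: 448 + 270 = 718.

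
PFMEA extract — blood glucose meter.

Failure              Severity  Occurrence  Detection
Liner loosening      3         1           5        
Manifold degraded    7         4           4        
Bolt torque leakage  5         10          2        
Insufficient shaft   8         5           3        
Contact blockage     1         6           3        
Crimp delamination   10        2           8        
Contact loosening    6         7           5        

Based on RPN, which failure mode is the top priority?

RPN = Severity × Occurrence × Detection:
  Liner loosening: 3 × 1 × 5 = 15
  Manifold degraded: 7 × 4 × 4 = 112
  Bolt torque leakage: 5 × 10 × 2 = 100
  Insufficient shaft: 8 × 5 × 3 = 120
  Contact blockage: 1 × 6 × 3 = 18
  Crimp delamination: 10 × 2 × 8 = 160
  Contact loosening: 6 × 7 × 5 = 210
Highest RPN is 210 → Contact loosening.

Contact loosening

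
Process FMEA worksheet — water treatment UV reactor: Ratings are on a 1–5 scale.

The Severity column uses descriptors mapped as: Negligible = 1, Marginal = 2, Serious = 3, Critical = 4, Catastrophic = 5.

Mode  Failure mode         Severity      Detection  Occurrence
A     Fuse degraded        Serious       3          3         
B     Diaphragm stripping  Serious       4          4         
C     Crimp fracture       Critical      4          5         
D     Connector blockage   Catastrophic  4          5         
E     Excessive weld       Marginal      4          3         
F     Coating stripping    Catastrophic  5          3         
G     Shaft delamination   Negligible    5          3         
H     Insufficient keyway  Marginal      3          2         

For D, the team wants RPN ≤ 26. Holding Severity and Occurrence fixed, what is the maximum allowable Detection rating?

D: S=5, O=5, D=4 → current RPN = 100.
Fixed product = 25. Need 25 × D ≤ 26, so D ≤ 26/25 = 1.04.
Maximum integer Detection rating = 1 (gives RPN 25; D=2 would give 50 > 26).

1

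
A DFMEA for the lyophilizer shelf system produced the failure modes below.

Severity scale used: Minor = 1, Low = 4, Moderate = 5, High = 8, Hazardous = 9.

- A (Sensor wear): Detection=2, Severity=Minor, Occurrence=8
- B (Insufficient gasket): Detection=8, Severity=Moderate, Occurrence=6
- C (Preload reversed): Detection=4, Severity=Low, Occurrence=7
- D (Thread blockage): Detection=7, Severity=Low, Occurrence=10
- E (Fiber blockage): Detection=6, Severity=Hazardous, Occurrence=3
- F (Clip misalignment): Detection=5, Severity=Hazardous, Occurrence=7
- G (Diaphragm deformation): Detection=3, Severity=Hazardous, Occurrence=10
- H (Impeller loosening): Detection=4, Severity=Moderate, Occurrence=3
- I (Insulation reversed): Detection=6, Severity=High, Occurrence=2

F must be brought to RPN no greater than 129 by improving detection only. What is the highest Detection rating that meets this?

F: S=9, O=7, D=5 → current RPN = 315.
Fixed product = 63. Need 63 × D ≤ 129, so D ≤ 129/63 = 2.05.
Maximum integer Detection rating = 2 (gives RPN 126; D=3 would give 189 > 129).

2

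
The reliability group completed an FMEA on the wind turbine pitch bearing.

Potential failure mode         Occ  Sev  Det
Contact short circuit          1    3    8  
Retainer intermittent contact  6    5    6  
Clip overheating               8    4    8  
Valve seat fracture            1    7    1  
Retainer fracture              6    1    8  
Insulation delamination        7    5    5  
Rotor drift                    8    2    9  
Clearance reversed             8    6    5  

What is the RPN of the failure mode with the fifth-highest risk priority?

RPN = Severity × Occurrence × Detection:
  Contact short circuit: 3 × 1 × 8 = 24
  Retainer intermittent contact: 5 × 6 × 6 = 180
  Clip overheating: 4 × 8 × 8 = 256
  Valve seat fracture: 7 × 1 × 1 = 7
  Retainer fracture: 1 × 6 × 8 = 48
  Insulation delamination: 5 × 7 × 5 = 175
  Rotor drift: 2 × 8 × 9 = 144
  Clearance reversed: 6 × 8 × 5 = 240
Sorted descending: 256, 240, 180, 175, 144, 48, 24, 7.
The fifth-highest RPN is 144 (Rotor drift).

144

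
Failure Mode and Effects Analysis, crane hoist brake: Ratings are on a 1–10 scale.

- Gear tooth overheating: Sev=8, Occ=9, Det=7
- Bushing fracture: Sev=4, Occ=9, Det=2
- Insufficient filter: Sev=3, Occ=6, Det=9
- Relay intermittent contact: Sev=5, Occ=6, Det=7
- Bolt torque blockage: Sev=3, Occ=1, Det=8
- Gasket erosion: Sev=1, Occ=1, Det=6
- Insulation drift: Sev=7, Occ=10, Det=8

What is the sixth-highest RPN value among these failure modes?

24

RPN = Severity × Occurrence × Detection:
  Gear tooth overheating: 8 × 9 × 7 = 504
  Bushing fracture: 4 × 9 × 2 = 72
  Insufficient filter: 3 × 6 × 9 = 162
  Relay intermittent contact: 5 × 6 × 7 = 210
  Bolt torque blockage: 3 × 1 × 8 = 24
  Gasket erosion: 1 × 1 × 6 = 6
  Insulation drift: 7 × 10 × 8 = 560
Sorted descending: 560, 504, 210, 162, 72, 24, 6.
The sixth-highest RPN is 24 (Bolt torque blockage).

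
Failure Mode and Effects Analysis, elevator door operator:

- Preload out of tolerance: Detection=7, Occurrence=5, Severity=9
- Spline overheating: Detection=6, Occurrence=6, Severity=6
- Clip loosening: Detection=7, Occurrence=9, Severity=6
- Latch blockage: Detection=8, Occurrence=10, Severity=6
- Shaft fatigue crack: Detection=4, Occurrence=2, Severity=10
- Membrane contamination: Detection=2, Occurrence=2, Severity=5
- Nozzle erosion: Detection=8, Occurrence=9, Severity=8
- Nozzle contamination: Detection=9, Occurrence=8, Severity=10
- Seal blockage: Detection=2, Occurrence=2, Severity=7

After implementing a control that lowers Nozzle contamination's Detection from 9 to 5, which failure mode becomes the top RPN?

Nozzle erosion

RPN = Severity × Occurrence × Detection:
  Preload out of tolerance: 9 × 5 × 7 = 315
  Spline overheating: 6 × 6 × 6 = 216
  Clip loosening: 6 × 9 × 7 = 378
  Latch blockage: 6 × 10 × 8 = 480
  Shaft fatigue crack: 10 × 2 × 4 = 80
  Membrane contamination: 5 × 2 × 2 = 20
  Nozzle erosion: 8 × 9 × 8 = 576
  Nozzle contamination: 10 × 8 × 9 = 720
  Seal blockage: 7 × 2 × 2 = 28
After action: Nozzle contamination → 10 × 8 × 5 = 400.
Revised RPNs: Nozzle erosion=576, Latch blockage=480, Nozzle contamination=400, Clip loosening=378, Preload out of tolerance=315, Spline overheating=216, Shaft fatigue crack=80, Seal blockage=28, Membrane contamination=20.
Highest is now Nozzle erosion (576).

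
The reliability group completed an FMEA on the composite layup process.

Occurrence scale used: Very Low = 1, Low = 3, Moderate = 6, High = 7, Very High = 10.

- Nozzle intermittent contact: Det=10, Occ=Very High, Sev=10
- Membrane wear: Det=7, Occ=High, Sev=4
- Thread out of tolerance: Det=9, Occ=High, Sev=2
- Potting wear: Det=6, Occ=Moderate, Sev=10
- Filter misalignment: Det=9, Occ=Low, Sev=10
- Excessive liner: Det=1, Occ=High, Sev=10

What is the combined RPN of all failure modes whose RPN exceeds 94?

RPN = Severity × Occurrence × Detection:
  Nozzle intermittent contact: 10 × 10 × 10 = 1000
  Membrane wear: 4 × 7 × 7 = 196
  Thread out of tolerance: 2 × 7 × 9 = 126
  Potting wear: 10 × 6 × 6 = 360
  Filter misalignment: 10 × 3 × 9 = 270
  Excessive liner: 10 × 7 × 1 = 70
RPN > 94: Nozzle intermittent contact (1000), Membrane wear (196), Thread out of tolerance (126), Potting wear (360), Filter misalignment (270).
Sum: 1000 + 196 + 126 + 360 + 270 = 1952.

1952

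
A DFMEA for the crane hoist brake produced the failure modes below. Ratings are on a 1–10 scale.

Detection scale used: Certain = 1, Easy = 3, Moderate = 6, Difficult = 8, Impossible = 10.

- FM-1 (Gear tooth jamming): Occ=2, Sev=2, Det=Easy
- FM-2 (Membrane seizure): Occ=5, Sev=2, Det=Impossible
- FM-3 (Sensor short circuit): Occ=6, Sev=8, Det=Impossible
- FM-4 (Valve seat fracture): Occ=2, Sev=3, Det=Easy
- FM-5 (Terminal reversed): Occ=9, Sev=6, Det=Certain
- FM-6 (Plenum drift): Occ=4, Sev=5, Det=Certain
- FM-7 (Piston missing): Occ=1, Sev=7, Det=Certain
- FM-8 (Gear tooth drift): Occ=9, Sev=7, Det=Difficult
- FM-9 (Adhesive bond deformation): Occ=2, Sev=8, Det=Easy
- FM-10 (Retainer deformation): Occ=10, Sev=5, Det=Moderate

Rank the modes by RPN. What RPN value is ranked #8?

18

RPN = Severity × Occurrence × Detection:
  FM-1: 2 × 2 × 3 = 12
  FM-2: 2 × 5 × 10 = 100
  FM-3: 8 × 6 × 10 = 480
  FM-4: 3 × 2 × 3 = 18
  FM-5: 6 × 9 × 1 = 54
  FM-6: 5 × 4 × 1 = 20
  FM-7: 7 × 1 × 1 = 7
  FM-8: 7 × 9 × 8 = 504
  FM-9: 8 × 2 × 3 = 48
  FM-10: 5 × 10 × 6 = 300
Sorted descending: 504, 480, 300, 100, 54, 48, 20, 18, 12, 7.
The eighth-highest RPN is 18 (FM-4).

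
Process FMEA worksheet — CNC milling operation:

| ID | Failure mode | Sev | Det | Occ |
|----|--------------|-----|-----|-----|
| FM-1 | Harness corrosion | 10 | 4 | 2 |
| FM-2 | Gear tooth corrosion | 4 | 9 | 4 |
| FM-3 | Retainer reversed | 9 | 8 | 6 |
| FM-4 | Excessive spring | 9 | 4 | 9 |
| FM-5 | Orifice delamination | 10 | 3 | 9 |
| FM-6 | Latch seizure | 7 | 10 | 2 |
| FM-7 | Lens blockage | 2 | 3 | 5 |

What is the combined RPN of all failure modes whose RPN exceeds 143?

1170

RPN = Severity × Occurrence × Detection:
  FM-1: 10 × 2 × 4 = 80
  FM-2: 4 × 4 × 9 = 144
  FM-3: 9 × 6 × 8 = 432
  FM-4: 9 × 9 × 4 = 324
  FM-5: 10 × 9 × 3 = 270
  FM-6: 7 × 2 × 10 = 140
  FM-7: 2 × 5 × 3 = 30
RPN > 143: FM-2 (144), FM-3 (432), FM-4 (324), FM-5 (270).
Sum: 144 + 432 + 324 + 270 = 1170.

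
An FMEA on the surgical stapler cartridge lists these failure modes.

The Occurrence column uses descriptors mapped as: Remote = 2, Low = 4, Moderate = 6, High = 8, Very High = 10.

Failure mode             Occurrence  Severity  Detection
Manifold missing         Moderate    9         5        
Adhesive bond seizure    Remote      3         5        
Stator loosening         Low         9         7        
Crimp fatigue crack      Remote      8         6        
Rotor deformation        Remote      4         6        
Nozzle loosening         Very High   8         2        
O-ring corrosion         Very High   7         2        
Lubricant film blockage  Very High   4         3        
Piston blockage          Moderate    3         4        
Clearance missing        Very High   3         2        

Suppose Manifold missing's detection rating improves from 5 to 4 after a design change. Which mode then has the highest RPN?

Stator loosening

RPN = Severity × Occurrence × Detection:
  Manifold missing: 9 × 6 × 5 = 270
  Adhesive bond seizure: 3 × 2 × 5 = 30
  Stator loosening: 9 × 4 × 7 = 252
  Crimp fatigue crack: 8 × 2 × 6 = 96
  Rotor deformation: 4 × 2 × 6 = 48
  Nozzle loosening: 8 × 10 × 2 = 160
  O-ring corrosion: 7 × 10 × 2 = 140
  Lubricant film blockage: 4 × 10 × 3 = 120
  Piston blockage: 3 × 6 × 4 = 72
  Clearance missing: 3 × 10 × 2 = 60
After action: Manifold missing → 9 × 6 × 4 = 216.
Revised RPNs: Stator loosening=252, Manifold missing=216, Nozzle loosening=160, O-ring corrosion=140, Lubricant film blockage=120, Crimp fatigue crack=96, Piston blockage=72, Clearance missing=60, Rotor deformation=48, Adhesive bond seizure=30.
Highest is now Stator loosening (252).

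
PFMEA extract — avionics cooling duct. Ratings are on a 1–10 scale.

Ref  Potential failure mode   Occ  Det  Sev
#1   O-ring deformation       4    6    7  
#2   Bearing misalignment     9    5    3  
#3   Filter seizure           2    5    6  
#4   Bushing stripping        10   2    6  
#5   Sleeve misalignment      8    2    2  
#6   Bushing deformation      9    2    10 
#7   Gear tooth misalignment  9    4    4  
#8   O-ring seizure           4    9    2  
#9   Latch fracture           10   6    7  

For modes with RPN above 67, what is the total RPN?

1239

RPN = Severity × Occurrence × Detection:
  #1: 7 × 4 × 6 = 168
  #2: 3 × 9 × 5 = 135
  #3: 6 × 2 × 5 = 60
  #4: 6 × 10 × 2 = 120
  #5: 2 × 8 × 2 = 32
  #6: 10 × 9 × 2 = 180
  #7: 4 × 9 × 4 = 144
  #8: 2 × 4 × 9 = 72
  #9: 7 × 10 × 6 = 420
RPN > 67: #1 (168), #2 (135), #4 (120), #6 (180), #7 (144), #8 (72), #9 (420).
Sum: 168 + 135 + 120 + 180 + 144 + 72 + 420 = 1239.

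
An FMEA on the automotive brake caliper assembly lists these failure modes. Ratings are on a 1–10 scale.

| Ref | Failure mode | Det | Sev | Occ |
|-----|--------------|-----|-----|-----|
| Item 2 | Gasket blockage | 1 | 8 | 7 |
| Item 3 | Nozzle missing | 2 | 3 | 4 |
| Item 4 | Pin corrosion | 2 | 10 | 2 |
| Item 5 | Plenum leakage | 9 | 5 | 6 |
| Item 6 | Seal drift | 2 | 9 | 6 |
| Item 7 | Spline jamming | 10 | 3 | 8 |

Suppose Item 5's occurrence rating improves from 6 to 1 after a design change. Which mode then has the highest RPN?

RPN = Severity × Occurrence × Detection:
  Item 2: 8 × 7 × 1 = 56
  Item 3: 3 × 4 × 2 = 24
  Item 4: 10 × 2 × 2 = 40
  Item 5: 5 × 6 × 9 = 270
  Item 6: 9 × 6 × 2 = 108
  Item 7: 3 × 8 × 10 = 240
After action: Item 5 → 5 × 1 × 9 = 45.
Revised RPNs: Item 7=240, Item 6=108, Item 2=56, Item 5=45, Item 4=40, Item 3=24.
Highest is now Item 7 (240).

Item 7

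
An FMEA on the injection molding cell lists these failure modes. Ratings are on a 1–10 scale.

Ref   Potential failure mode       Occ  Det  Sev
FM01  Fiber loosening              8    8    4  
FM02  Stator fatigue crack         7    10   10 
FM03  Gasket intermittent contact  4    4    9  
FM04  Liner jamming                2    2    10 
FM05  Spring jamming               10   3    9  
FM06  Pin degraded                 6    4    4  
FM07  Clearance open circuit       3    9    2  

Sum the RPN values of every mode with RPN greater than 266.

970

RPN = Severity × Occurrence × Detection:
  FM01: 4 × 8 × 8 = 256
  FM02: 10 × 7 × 10 = 700
  FM03: 9 × 4 × 4 = 144
  FM04: 10 × 2 × 2 = 40
  FM05: 9 × 10 × 3 = 270
  FM06: 4 × 6 × 4 = 96
  FM07: 2 × 3 × 9 = 54
RPN > 266: FM02 (700), FM05 (270).
Sum: 700 + 270 = 970.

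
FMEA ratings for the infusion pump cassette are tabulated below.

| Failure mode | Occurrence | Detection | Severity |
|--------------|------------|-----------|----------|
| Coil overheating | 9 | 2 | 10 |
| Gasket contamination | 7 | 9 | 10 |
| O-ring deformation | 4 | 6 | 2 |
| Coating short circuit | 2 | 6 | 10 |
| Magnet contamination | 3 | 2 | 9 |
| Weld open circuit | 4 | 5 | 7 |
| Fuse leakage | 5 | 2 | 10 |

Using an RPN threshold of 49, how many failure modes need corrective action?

RPN = Severity × Occurrence × Detection:
  Coil overheating: 10 × 9 × 2 = 180
  Gasket contamination: 10 × 7 × 9 = 630
  O-ring deformation: 2 × 4 × 6 = 48
  Coating short circuit: 10 × 2 × 6 = 120
  Magnet contamination: 9 × 3 × 2 = 54
  Weld open circuit: 7 × 4 × 5 = 140
  Fuse leakage: 10 × 5 × 2 = 100
Modes with RPN ≥ 49: Coil overheating (180), Gasket contamination (630), Coating short circuit (120), Magnet contamination (54), Weld open circuit (140), Fuse leakage (100) → 6.

6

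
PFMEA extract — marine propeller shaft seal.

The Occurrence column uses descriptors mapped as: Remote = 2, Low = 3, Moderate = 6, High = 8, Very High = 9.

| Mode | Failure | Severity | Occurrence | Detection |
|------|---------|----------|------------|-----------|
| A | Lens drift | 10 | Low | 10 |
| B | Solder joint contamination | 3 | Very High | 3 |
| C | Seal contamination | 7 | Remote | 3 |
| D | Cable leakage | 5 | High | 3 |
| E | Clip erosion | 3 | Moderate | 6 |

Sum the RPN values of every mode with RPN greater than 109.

RPN = Severity × Occurrence × Detection:
  A: 10 × 3 × 10 = 300
  B: 3 × 9 × 3 = 81
  C: 7 × 2 × 3 = 42
  D: 5 × 8 × 3 = 120
  E: 3 × 6 × 6 = 108
RPN > 109: A (300), D (120).
Sum: 300 + 120 = 420.

420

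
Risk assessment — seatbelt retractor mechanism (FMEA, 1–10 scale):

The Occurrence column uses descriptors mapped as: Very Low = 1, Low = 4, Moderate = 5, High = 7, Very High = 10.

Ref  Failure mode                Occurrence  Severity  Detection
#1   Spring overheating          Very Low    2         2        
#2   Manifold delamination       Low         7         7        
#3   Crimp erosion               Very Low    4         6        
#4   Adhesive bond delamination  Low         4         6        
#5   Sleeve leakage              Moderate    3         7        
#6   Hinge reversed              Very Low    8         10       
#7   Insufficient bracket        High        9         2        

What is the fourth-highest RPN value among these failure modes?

RPN = Severity × Occurrence × Detection:
  #1: 2 × 1 × 2 = 4
  #2: 7 × 4 × 7 = 196
  #3: 4 × 1 × 6 = 24
  #4: 4 × 4 × 6 = 96
  #5: 3 × 5 × 7 = 105
  #6: 8 × 1 × 10 = 80
  #7: 9 × 7 × 2 = 126
Sorted descending: 196, 126, 105, 96, 80, 24, 4.
The fourth-highest RPN is 96 (#4).

96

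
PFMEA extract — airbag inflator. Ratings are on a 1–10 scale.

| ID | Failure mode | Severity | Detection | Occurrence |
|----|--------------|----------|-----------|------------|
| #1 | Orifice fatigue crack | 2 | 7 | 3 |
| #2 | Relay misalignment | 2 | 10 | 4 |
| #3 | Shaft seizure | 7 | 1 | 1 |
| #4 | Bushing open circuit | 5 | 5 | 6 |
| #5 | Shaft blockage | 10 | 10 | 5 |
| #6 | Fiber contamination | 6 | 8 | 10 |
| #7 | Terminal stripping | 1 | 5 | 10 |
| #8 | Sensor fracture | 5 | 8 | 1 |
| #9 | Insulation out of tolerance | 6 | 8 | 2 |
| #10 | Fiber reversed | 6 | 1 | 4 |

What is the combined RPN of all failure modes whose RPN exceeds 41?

RPN = Severity × Occurrence × Detection:
  #1: 2 × 3 × 7 = 42
  #2: 2 × 4 × 10 = 80
  #3: 7 × 1 × 1 = 7
  #4: 5 × 6 × 5 = 150
  #5: 10 × 5 × 10 = 500
  #6: 6 × 10 × 8 = 480
  #7: 1 × 10 × 5 = 50
  #8: 5 × 1 × 8 = 40
  #9: 6 × 2 × 8 = 96
  #10: 6 × 4 × 1 = 24
RPN > 41: #1 (42), #2 (80), #4 (150), #5 (500), #6 (480), #7 (50), #9 (96).
Sum: 42 + 80 + 150 + 500 + 480 + 50 + 96 = 1398.

1398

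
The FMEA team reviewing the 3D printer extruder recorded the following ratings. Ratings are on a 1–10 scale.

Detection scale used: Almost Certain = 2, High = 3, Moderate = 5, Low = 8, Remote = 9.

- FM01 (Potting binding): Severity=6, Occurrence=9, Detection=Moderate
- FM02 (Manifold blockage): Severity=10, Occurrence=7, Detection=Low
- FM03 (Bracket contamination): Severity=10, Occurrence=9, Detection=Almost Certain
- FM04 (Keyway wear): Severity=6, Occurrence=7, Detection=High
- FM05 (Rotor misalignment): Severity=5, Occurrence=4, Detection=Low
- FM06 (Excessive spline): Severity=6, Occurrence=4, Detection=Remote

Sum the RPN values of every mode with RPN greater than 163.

RPN = Severity × Occurrence × Detection:
  FM01: 6 × 9 × 5 = 270
  FM02: 10 × 7 × 8 = 560
  FM03: 10 × 9 × 2 = 180
  FM04: 6 × 7 × 3 = 126
  FM05: 5 × 4 × 8 = 160
  FM06: 6 × 4 × 9 = 216
RPN > 163: FM01 (270), FM02 (560), FM03 (180), FM06 (216).
Sum: 270 + 560 + 180 + 216 = 1226.

1226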